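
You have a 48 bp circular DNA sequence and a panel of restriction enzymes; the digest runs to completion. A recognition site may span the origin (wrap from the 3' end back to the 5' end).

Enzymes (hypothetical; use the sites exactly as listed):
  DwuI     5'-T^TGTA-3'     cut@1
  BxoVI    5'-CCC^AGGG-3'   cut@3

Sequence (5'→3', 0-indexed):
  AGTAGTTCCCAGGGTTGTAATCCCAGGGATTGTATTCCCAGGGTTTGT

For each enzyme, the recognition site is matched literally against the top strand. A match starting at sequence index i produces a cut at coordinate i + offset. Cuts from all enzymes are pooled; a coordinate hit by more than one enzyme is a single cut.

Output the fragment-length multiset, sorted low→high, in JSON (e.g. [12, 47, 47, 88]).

Per-enzyme occurrences:
  DwuI TTGTA/1: at [14, 29, 44] ⇒ [15, 30, 45]
  BxoVI CCCAGGG/3: at [7, 21, 36] ⇒ [10, 24, 39]

All cut coordinates (distinct, sorted): [10, 15, 24, 30, 39, 45]

Fragments:
  10→15: 5 bp
  15→24: 9 bp
  24→30: 6 bp
  30→39: 9 bp
  39→45: 6 bp
  45→10 (wrap): 48-45+10 = 13 bp

[5,6,6,9,9,13]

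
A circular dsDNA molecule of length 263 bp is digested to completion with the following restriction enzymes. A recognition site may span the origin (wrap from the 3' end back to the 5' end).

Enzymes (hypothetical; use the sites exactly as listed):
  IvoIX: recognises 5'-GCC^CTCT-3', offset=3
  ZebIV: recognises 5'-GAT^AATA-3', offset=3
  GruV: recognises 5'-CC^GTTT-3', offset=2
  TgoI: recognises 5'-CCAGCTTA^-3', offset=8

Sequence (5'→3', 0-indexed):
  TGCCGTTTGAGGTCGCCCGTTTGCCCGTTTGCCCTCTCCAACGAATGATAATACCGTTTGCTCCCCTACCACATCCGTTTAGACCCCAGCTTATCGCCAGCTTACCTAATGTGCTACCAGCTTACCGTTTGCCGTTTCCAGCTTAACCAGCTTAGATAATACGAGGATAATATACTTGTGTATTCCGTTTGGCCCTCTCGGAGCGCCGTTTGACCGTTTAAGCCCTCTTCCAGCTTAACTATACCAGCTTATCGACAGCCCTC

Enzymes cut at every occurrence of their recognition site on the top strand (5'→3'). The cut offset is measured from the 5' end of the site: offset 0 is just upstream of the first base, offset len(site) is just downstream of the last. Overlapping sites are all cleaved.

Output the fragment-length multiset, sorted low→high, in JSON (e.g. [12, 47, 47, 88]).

[2,3,6,7,7,7,8,8,8,9,9,9,11,11,12,13,13,14,14,16,17,18,20,21]

Per-enzyme occurrences:
  IvoIX GCCCTCT/3: at [30, 191, 221, 257] ⇒ [33, 194, 224, 260]
  ZebIV GATAATA/3: at [46, 154, 165] ⇒ [49, 157, 168]
  GruV CCGTTT/2: at [2, 16, 24, 53, 74, 124, 131, 184, 205, 213] ⇒ [4, 18, 26, 55, 76, 126, 133, 186, 207, 215]
  TgoI CCAGCTTA/8: at [85, 96, 116, 137, 146, 229, 243] ⇒ [93, 104, 124, 145, 154, 237, 251]

Pooled cuts: [4, 18, 26, 33, 49, 55, 76, 93, 104, 124, 126, 133, 145, 154, 157, 168, 186, 194, 207, 215, 224, 237, 251, 260]

Fragments:
  4→18: 14 bp
  18→26: 8 bp
  26→33: 7 bp
  33→49: 16 bp
  49→55: 6 bp
  55→76: 21 bp
  76→93: 17 bp
  93→104: 11 bp
  104→124: 20 bp
  124→126: 2 bp
  126→133: 7 bp
  133→145: 12 bp
  145→154: 9 bp
  154→157: 3 bp
  157→168: 11 bp
  168→186: 18 bp
  186→194: 8 bp
  194→207: 13 bp
  207→215: 8 bp
  215→224: 9 bp
  224→237: 13 bp
  237→251: 14 bp
  251→260: 9 bp
  260→4 (wrap): 263-260+4 = 7 bp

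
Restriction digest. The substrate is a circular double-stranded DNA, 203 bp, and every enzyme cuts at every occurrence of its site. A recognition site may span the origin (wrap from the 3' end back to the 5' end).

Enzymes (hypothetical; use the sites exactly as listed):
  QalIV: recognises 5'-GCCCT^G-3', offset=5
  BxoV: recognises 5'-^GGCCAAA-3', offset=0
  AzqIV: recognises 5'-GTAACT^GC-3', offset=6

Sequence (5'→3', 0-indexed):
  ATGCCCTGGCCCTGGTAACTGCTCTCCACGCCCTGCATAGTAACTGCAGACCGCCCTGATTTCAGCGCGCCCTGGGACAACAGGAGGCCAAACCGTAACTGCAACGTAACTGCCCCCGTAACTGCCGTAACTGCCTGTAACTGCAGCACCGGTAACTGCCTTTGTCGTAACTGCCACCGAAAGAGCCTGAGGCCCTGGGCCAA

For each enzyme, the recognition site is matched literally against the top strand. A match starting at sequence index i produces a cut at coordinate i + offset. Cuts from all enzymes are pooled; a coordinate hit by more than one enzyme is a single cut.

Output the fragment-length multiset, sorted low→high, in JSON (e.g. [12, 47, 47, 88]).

[1,6,7,9,10,11,11,12,12,12,13,14,15,15,15,16,24]

Site scan:
  QalIV (GCCCTG, off=5): starts [2, 8, 29, 52, 68, 191] → cuts [7, 13, 34, 57, 73, 196]
  BxoV (GGCCAAA, off=0): starts [85, 197] → cuts [85, 197]
  AzqIV (GTAACTGC, off=6): starts [14, 39, 94, 105, 117, 126, 136, 151, 166] → cuts [20, 45, 100, 111, 123, 132, 142, 157, 172]

All cut coordinates (distinct, sorted): [7, 13, 20, 34, 45, 57, 73, 85, 100, 111, 123, 132, 142, 157, 172, 196, 197]

Fragments:
  7→13: 6 bp
  13→20: 7 bp
  20→34: 14 bp
  34→45: 11 bp
  45→57: 12 bp
  57→73: 16 bp
  73→85: 12 bp
  85→100: 15 bp
  100→111: 11 bp
  111→123: 12 bp
  123→132: 9 bp
  132→142: 10 bp
  142→157: 15 bp
  157→172: 15 bp
  172→196: 24 bp
  196→197: 1 bp
  197→7 (wrap): 203-197+7 = 13 bp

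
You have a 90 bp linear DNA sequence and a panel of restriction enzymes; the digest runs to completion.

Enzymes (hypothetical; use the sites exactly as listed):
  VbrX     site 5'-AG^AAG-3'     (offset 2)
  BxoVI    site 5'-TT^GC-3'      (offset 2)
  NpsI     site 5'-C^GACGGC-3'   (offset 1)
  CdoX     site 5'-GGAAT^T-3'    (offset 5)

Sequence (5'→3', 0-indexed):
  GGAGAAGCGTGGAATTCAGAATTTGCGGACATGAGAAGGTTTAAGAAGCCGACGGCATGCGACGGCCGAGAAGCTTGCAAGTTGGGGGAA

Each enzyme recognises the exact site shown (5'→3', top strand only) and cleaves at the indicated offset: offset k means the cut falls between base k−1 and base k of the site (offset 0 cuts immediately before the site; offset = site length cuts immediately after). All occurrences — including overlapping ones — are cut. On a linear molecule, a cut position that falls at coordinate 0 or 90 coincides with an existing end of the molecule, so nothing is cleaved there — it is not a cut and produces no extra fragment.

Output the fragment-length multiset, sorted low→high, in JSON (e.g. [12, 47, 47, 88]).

Per-enzyme occurrences:
  VbrX AGAAG/2: at [2, 33, 43, 68] ⇒ [4, 35, 45, 70]
  BxoVI TTGC/2: at [22, 74] ⇒ [24, 76]
  NpsI CGACGGC/1: at [49, 59] ⇒ [50, 60]
  CdoX GGAATT/5: at [10] ⇒ [15]

All cut coordinates (distinct, sorted): [4, 15, 24, 35, 45, 50, 60, 70, 76]

Fragments:
  [0,4): 4 bp
  [4,15): 11 bp
  [15,24): 9 bp
  [24,35): 11 bp
  [35,45): 10 bp
  [45,50): 5 bp
  [50,60): 10 bp
  [60,70): 10 bp
  [70,76): 6 bp
  [76,90): 14 bp

[4,5,6,9,10,10,10,11,11,14]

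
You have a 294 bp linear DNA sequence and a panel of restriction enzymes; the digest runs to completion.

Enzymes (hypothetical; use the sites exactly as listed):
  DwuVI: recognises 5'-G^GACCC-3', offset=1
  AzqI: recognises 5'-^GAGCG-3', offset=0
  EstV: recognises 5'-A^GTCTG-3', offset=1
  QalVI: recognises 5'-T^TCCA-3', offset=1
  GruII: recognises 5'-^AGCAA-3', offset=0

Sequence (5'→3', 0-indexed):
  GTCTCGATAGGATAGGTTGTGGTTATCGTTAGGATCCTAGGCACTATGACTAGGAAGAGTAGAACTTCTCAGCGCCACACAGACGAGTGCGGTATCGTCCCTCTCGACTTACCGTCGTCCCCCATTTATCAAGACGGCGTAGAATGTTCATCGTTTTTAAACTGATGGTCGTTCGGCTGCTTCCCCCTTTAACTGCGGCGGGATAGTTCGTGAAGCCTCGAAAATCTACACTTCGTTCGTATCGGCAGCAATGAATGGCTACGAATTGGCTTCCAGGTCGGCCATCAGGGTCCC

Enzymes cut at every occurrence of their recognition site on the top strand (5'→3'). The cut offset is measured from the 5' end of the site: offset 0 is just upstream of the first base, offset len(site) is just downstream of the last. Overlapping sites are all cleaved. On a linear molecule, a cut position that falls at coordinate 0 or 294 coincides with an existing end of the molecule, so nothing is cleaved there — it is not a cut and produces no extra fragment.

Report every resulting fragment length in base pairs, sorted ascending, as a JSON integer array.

Site scan:
  DwuVI (GGACCC, off=1): no sites
  AzqI (GAGCG, off=0): no sites
  EstV (AGTCTG, off=1): no sites
  QalVI TTCCA/1: at [270] ⇒ [271]
  GruII AGCAA/0: at [246] ⇒ [246]

All cut coordinates (distinct, sorted): [246, 271]

Fragments:
  [0,246): 246 bp
  [246,271): 25 bp
  [271,294): 23 bp

[23,25,246]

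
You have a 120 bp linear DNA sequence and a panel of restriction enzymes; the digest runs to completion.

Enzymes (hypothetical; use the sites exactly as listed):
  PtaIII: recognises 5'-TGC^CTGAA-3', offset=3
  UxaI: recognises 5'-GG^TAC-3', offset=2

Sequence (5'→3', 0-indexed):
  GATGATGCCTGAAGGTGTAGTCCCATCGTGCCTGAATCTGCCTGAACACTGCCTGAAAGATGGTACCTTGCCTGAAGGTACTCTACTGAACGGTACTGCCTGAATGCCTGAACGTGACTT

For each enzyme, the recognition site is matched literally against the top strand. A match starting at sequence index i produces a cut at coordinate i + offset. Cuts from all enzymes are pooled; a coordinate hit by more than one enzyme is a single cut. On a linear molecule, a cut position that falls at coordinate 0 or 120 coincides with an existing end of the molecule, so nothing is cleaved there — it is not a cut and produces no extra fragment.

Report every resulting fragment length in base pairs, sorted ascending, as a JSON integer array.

Per-enzyme occurrences:
  PtaIII TGCCTGAA/3: at [5, 28, 38, 49, 68, 96, 104] ⇒ [8, 31, 41, 52, 71, 99, 107]
  UxaI GGTAC/2: at [61, 76, 91] ⇒ [63, 78, 93]

All cut coordinates (distinct, sorted): [8, 31, 41, 52, 63, 71, 78, 93, 99, 107]

Fragment lengths:
  [0,8): 8 bp
  [8,31): 23 bp
  [31,41): 10 bp
  [41,52): 11 bp
  [52,63): 11 bp
  [63,71): 8 bp
  [71,78): 7 bp
  [78,93): 15 bp
  [93,99): 6 bp
  [99,107): 8 bp
  [107,120): 13 bp

[6,7,8,8,8,10,11,11,13,15,23]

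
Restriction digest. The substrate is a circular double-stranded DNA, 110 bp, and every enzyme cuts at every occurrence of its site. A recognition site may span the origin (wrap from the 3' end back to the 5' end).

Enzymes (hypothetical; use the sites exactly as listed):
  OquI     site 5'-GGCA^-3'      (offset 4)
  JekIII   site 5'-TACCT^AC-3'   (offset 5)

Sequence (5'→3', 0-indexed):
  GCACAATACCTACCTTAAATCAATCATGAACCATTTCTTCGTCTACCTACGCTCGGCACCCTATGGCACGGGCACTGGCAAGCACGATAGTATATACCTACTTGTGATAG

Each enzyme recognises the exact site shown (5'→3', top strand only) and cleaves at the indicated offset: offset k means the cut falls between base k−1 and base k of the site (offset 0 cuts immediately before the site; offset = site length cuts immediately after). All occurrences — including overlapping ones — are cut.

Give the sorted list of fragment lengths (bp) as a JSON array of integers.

Site scan:
  OquI GGCA/4: at [54, 64, 70, 76, 109] ⇒ [3, 58, 68, 74, 80]
  JekIII TACCTAC/5: at [6, 43, 94] ⇒ [11, 48, 99]

All cut coordinates (distinct, sorted): [3, 11, 48, 58, 68, 74, 80, 99]

Fragment lengths:
  3→11: 8 bp
  11→48: 37 bp
  48→58: 10 bp
  58→68: 10 bp
  68→74: 6 bp
  74→80: 6 bp
  80→99: 19 bp
  99→3 (wrap): 110-99+3 = 14 bp

[6,6,8,10,10,14,19,37]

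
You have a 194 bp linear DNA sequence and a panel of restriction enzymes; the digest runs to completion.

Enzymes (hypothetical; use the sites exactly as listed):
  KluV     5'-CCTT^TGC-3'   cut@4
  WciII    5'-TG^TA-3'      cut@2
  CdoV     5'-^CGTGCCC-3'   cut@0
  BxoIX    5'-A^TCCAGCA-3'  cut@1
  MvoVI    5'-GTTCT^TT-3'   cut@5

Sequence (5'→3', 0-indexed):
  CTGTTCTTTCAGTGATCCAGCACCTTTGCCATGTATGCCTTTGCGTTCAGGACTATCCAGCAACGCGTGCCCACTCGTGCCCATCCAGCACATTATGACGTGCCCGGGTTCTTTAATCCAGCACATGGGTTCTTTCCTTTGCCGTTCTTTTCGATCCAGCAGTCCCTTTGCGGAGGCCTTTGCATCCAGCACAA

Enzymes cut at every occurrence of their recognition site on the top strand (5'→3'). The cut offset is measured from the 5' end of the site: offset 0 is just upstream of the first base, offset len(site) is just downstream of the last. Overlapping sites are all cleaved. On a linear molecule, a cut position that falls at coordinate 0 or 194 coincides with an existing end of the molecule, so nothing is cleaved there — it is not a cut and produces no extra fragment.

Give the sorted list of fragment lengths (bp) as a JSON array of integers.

[4,4,6,6,7,7,8,8,8,9,10,10,10,11,12,14,14,14,15,17]

Per-enzyme occurrences:
  KluV (CCTTTGC, off=4): starts [22, 37, 135, 164, 176] → cuts [26, 41, 139, 168, 180]
  WciII (TGTA, off=2): starts [31] → cuts [33]
  CdoV (CGTGCCC, off=0): starts [65, 75, 98] → cuts [65, 75, 98]
  BxoIX (ATCCAGCA, off=1): starts [14, 54, 82, 115, 153, 183] → cuts [15, 55, 83, 116, 154, 184]
  MvoVI (GTTCTTT, off=5): starts [2, 107, 128, 143] → cuts [7, 112, 133, 148]

All cut coordinates (distinct, sorted): [7, 15, 26, 33, 41, 55, 65, 75, 83, 98, 112, 116, 133, 139, 148, 154, 168, 180, 184]

Fragment lengths:
  [0,7): 7 bp
  [7,15): 8 bp
  [15,26): 11 bp
  [26,33): 7 bp
  [33,41): 8 bp
  [41,55): 14 bp
  [55,65): 10 bp
  [65,75): 10 bp
  [75,83): 8 bp
  [83,98): 15 bp
  [98,112): 14 bp
  [112,116): 4 bp
  [116,133): 17 bp
  [133,139): 6 bp
  [139,148): 9 bp
  [148,154): 6 bp
  [154,168): 14 bp
  [168,180): 12 bp
  [180,184): 4 bp
  [184,194): 10 bp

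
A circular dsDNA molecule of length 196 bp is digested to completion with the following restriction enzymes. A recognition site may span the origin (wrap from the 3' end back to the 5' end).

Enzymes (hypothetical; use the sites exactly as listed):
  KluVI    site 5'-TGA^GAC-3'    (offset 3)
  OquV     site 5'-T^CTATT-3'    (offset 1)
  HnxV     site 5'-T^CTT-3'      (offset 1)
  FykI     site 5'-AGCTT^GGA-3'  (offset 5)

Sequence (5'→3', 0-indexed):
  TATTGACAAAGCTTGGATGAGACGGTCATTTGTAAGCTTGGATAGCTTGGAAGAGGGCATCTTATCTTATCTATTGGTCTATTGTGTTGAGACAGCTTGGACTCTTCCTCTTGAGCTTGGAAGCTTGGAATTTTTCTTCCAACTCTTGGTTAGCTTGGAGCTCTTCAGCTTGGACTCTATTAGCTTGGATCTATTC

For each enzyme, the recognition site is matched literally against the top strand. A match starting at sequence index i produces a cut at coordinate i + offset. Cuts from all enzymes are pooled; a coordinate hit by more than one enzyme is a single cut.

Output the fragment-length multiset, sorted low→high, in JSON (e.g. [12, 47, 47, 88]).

[4,5,5,5,5,5,6,6,6,8,8,8,9,9,9,9,9,10,12,12,12,15,19]

Scan for sites:
  KluVI TGAGAC/3: at [17, 87] ⇒ [20, 90]
  OquV TCTATT/1: at [69, 77, 175, 189, 194] ⇒ [70, 78, 176, 190, 195]
  HnxV TCTT/1: at [59, 64, 102, 108, 134, 143, 161] ⇒ [60, 65, 103, 109, 135, 144, 162]
  FykI AGCTTGGA/5: at [9, 34, 43, 93, 113, 121, 151, 166, 181] ⇒ [14, 39, 48, 98, 118, 126, 156, 171, 186]

Pooled cuts: [14, 20, 39, 48, 60, 65, 70, 78, 90, 98, 103, 109, 118, 126, 135, 144, 156, 162, 171, 176, 186, 190, 195]

Fragments:
  14→20: 6 bp
  20→39: 19 bp
  39→48: 9 bp
  48→60: 12 bp
  60→65: 5 bp
  65→70: 5 bp
  70→78: 8 bp
  78→90: 12 bp
  90→98: 8 bp
  98→103: 5 bp
  103→109: 6 bp
  109→118: 9 bp
  118→126: 8 bp
  126→135: 9 bp
  135→144: 9 bp
  144→156: 12 bp
  156→162: 6 bp
  162→171: 9 bp
  171→176: 5 bp
  176→186: 10 bp
  186→190: 4 bp
  190→195: 5 bp
  195→14 (wrap): 196-195+14 = 15 bp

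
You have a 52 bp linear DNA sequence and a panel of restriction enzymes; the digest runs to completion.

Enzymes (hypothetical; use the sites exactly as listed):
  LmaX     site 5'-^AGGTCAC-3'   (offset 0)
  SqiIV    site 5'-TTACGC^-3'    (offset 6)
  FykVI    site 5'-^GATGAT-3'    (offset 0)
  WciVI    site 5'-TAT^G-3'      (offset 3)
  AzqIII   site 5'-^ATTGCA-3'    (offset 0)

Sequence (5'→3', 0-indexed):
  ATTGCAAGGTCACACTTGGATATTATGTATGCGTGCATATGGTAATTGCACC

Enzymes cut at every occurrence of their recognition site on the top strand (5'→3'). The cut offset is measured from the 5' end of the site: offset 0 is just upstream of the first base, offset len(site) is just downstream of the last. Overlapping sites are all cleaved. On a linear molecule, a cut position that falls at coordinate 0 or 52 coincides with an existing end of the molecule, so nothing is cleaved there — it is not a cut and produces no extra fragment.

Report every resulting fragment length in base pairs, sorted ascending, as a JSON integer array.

Site scan:
  LmaX (AGGTCAC, off=0): starts [6] → cuts [6]
  SqiIV (TTACGC, off=6): no sites
  FykVI (GATGAT, off=0): no sites
  WciVI (TATG, off=3): starts [23, 27, 37] → cuts [26, 30, 40]
  AzqIII (ATTGCA, off=0): starts [0, 44] → cuts [44] (position 0 is a terminus of the linear molecule — no cut)

Pooled cuts: [6, 26, 30, 40, 44]

Fragments:
  [0,6): 6 bp
  [6,26): 20 bp
  [26,30): 4 bp
  [30,40): 10 bp
  [40,44): 4 bp
  [44,52): 8 bp

[4,4,6,8,10,20]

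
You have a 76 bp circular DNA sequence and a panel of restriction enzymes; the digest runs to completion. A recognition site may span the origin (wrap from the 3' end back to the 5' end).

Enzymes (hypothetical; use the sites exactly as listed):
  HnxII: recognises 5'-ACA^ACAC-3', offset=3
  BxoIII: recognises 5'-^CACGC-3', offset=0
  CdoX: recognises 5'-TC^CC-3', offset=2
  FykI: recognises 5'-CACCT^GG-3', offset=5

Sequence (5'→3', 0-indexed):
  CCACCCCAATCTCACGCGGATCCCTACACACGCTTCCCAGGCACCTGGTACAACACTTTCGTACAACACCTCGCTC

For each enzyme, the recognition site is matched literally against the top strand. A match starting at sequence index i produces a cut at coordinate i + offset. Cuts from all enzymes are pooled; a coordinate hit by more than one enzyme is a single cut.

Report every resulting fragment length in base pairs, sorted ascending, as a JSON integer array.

Per-enzyme occurrences:
  HnxII ACAACAC/3: at [49, 62] ⇒ [52, 65]
  BxoIII CACGC/0: at [12, 28] ⇒ [12, 28]
  CdoX TCCC/2: at [20, 34, 74] ⇒ [0, 22, 36]
  FykI CACCTGG/5: at [41] ⇒ [46]

Pooled cuts: [0, 12, 22, 28, 36, 46, 52, 65]

Fragments:
  0→12: 12 bp
  12→22: 10 bp
  22→28: 6 bp
  28→36: 8 bp
  36→46: 10 bp
  46→52: 6 bp
  52→65: 13 bp
  65→0 (wrap): 76-65+0 = 11 bp

[6,6,8,10,10,11,12,13]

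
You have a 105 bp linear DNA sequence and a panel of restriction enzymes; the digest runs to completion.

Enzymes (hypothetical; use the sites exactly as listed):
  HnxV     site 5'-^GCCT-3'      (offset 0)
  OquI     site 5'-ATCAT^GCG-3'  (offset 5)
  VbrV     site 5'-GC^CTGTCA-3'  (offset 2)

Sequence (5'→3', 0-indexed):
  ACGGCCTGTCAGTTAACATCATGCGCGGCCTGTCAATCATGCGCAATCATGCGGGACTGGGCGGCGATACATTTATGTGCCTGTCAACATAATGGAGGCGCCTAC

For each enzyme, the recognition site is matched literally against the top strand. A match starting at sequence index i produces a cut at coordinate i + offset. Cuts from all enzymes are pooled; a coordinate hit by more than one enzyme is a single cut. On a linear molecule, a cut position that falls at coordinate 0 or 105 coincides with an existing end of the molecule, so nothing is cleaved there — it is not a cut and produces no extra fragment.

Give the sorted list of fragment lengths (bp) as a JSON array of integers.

[2,2,2,3,5,6,10,11,17,19,28]

Per-enzyme occurrences:
  HnxV GCCT/0: at [3, 27, 78, 99] ⇒ [3, 27, 78, 99]
  OquI ATCATGCG/5: at [17, 35, 45] ⇒ [22, 40, 50]
  VbrV GCCTGTCA/2: at [3, 27, 78] ⇒ [5, 29, 80]

Pooled cuts: [3, 5, 22, 27, 29, 40, 50, 78, 80, 99]

Fragment lengths:
  [0,3): 3 bp
  [3,5): 2 bp
  [5,22): 17 bp
  [22,27): 5 bp
  [27,29): 2 bp
  [29,40): 11 bp
  [40,50): 10 bp
  [50,78): 28 bp
  [78,80): 2 bp
  [80,99): 19 bp
  [99,105): 6 bp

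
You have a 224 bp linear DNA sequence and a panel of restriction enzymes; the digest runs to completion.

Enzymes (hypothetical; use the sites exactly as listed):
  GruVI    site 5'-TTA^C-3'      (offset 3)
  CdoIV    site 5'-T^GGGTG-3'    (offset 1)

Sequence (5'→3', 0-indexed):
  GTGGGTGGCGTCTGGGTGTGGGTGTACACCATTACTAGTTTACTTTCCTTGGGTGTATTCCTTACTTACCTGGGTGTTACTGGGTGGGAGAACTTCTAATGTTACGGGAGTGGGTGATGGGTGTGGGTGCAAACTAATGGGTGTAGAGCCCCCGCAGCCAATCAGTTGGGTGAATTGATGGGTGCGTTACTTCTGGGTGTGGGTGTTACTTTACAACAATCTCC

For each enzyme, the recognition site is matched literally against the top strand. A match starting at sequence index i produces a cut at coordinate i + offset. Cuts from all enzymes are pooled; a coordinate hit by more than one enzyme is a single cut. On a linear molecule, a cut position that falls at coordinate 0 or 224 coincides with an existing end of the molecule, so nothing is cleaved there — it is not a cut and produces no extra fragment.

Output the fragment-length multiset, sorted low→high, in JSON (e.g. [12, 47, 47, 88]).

[2,2,3,4,5,5,6,6,6,7,7,8,8,8,8,10,11,11,12,14,14,15,23,29]

Per-enzyme occurrences:
  GruVI (TTAC, off=3): starts [31, 39, 61, 65, 76, 101, 186, 205, 210] → cuts [34, 42, 64, 68, 79, 104, 189, 208, 213]
  CdoIV (TGGGTG, off=1): starts [1, 12, 18, 49, 70, 80, 110, 117, 123, 137, 166, 178, 193, 199] → cuts [2, 13, 19, 50, 71, 81, 111, 118, 124, 138, 167, 179, 194, 200]

Pooled cuts: [2, 13, 19, 34, 42, 50, 64, 68, 71, 79, 81, 104, 111, 118, 124, 138, 167, 179, 189, 194, 200, 208, 213]

Fragment lengths:
  [0,2): 2 bp
  [2,13): 11 bp
  [13,19): 6 bp
  [19,34): 15 bp
  [34,42): 8 bp
  [42,50): 8 bp
  [50,64): 14 bp
  [64,68): 4 bp
  [68,71): 3 bp
  [71,79): 8 bp
  [79,81): 2 bp
  [81,104): 23 bp
  [104,111): 7 bp
  [111,118): 7 bp
  [118,124): 6 bp
  [124,138): 14 bp
  [138,167): 29 bp
  [167,179): 12 bp
  [179,189): 10 bp
  [189,194): 5 bp
  [194,200): 6 bp
  [200,208): 8 bp
  [208,213): 5 bp
  [213,224): 11 bp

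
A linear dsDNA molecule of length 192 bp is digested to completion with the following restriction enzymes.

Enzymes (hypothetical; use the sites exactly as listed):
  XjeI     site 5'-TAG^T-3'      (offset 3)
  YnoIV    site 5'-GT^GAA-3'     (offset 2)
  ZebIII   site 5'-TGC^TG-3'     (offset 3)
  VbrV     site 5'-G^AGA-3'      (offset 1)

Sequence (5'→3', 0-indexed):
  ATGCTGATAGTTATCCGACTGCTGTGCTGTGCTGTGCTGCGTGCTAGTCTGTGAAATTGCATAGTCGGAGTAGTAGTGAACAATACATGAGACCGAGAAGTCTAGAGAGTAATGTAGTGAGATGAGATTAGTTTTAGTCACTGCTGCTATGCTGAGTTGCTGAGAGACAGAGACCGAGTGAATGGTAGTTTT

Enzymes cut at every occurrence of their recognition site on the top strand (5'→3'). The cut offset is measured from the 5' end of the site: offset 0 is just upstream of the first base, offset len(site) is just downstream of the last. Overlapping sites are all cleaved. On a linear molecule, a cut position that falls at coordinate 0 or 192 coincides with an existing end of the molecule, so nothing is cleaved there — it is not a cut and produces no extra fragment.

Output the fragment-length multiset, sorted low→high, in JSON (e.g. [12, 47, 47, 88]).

[1,2,2,2,3,4,4,5,5,5,5,5,6,6,6,6,7,7,8,8,9,9,9,10,10,12,12,12,12]

Scan for sites:
  XjeI TAGT/3: at [7, 44, 61, 70, 73, 114, 128, 134, 185] ⇒ [10, 47, 64, 73, 76, 117, 131, 137, 188]
  YnoIV GTGAA/2: at [50, 75, 177] ⇒ [52, 77, 179]
  ZebIII TGCTG/3: at [1, 19, 24, 29, 34, 141, 149, 157] ⇒ [4, 22, 27, 32, 37, 144, 152, 160]
  VbrV GAGA/1: at [88, 94, 104, 118, 123, 161, 163, 169] ⇒ [89, 95, 105, 119, 124, 162, 164, 170]

All cut coordinates (distinct, sorted): [4, 10, 22, 27, 32, 37, 47, 52, 64, 73, 76, 77, 89, 95, 105, 117, 119, 124, 131, 137, 144, 152, 160, 162, 164, 170, 179, 188]

Fragment lengths:
  [0,4): 4 bp
  [4,10): 6 bp
  [10,22): 12 bp
  [22,27): 5 bp
  [27,32): 5 bp
  [32,37): 5 bp
  [37,47): 10 bp
  [47,52): 5 bp
  [52,64): 12 bp
  [64,73): 9 bp
  [73,76): 3 bp
  [76,77): 1 bp
  [77,89): 12 bp
  [89,95): 6 bp
  [95,105): 10 bp
  [105,117): 12 bp
  [117,119): 2 bp
  [119,124): 5 bp
  [124,131): 7 bp
  [131,137): 6 bp
  [137,144): 7 bp
  [144,152): 8 bp
  [152,160): 8 bp
  [160,162): 2 bp
  [162,164): 2 bp
  [164,170): 6 bp
  [170,179): 9 bp
  [179,188): 9 bp
  [188,192): 4 bp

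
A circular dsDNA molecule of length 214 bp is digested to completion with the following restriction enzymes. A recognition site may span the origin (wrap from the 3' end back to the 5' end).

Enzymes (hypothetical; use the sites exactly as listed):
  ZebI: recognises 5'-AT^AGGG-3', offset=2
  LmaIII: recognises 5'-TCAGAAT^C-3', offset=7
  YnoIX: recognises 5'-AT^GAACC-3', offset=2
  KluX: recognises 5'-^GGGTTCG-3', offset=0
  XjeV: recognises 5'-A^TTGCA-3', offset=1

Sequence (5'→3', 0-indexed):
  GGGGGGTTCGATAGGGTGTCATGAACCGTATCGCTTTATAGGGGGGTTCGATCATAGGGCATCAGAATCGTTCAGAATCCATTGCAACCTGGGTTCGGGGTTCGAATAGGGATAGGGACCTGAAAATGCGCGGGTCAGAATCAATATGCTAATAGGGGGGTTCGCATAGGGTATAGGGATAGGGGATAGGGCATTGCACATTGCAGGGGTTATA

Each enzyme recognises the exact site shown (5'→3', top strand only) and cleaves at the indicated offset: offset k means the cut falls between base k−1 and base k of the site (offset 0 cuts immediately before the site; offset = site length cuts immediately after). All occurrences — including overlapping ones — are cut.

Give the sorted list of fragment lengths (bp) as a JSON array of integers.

Per-enzyme occurrences:
  ZebI (ATAGGG, off=2): starts [10, 37, 53, 105, 111, 151, 165, 172, 178, 185, 211] → cuts [12, 39, 55, 107, 113, 153, 167, 174, 180, 187, 213]
  LmaIII (TCAGAATC, off=7): starts [61, 71, 134] → cuts [68, 78, 141]
  YnoIX (ATGAACC, off=2): starts [20] → cuts [22]
  KluX (GGGTTCG, off=0): starts [3, 43, 90, 97, 157] → cuts [3, 43, 90, 97, 157]
  XjeV (ATTGCA, off=1): starts [80, 192, 199] → cuts [81, 193, 200]

Pooled cuts: [3, 12, 22, 39, 43, 55, 68, 78, 81, 90, 97, 107, 113, 141, 153, 157, 167, 174, 180, 187, 193, 200, 213]

Fragment lengths:
  3→12: 9 bp
  12→22: 10 bp
  22→39: 17 bp
  39→43: 4 bp
  43→55: 12 bp
  55→68: 13 bp
  68→78: 10 bp
  78→81: 3 bp
  81→90: 9 bp
  90→97: 7 bp
  97→107: 10 bp
  107→113: 6 bp
  113→141: 28 bp
  141→153: 12 bp
  153→157: 4 bp
  157→167: 10 bp
  167→174: 7 bp
  174→180: 6 bp
  180→187: 7 bp
  187→193: 6 bp
  193→200: 7 bp
  200→213: 13 bp
  213→3 (wrap): 214-213+3 = 4 bp

[3,4,4,4,6,6,6,7,7,7,7,9,9,10,10,10,10,12,12,13,13,17,28]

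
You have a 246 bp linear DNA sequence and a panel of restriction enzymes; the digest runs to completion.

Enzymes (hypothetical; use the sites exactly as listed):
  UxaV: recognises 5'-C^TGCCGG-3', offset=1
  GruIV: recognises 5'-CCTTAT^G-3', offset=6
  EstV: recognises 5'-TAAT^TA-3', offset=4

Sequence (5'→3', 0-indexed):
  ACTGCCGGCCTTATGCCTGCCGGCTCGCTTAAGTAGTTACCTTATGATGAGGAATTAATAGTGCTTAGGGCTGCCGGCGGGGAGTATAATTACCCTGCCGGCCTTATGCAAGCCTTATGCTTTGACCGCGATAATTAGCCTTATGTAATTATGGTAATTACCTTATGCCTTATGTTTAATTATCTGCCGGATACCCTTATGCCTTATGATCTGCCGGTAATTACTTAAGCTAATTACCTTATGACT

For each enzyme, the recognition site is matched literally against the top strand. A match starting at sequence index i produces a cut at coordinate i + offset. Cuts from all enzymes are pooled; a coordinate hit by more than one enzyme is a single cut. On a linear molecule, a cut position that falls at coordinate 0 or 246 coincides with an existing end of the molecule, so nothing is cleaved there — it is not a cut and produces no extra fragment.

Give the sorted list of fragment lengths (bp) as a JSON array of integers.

[2,3,4,4,4,5,5,7,7,7,8,8,9,9,10,11,12,12,13,16,17,19,26,28]

Per-enzyme occurrences:
  UxaV (CTGCCGG, off=1): starts [1, 16, 70, 94, 183, 210] → cuts [2, 17, 71, 95, 184, 211]
  GruIV (CCTTATG, off=6): starts [8, 39, 101, 112, 138, 160, 167, 194, 201, 236] → cuts [14, 45, 107, 118, 144, 166, 173, 200, 207, 242]
  EstV (TAATTA, off=4): starts [86, 131, 145, 154, 176, 217, 230] → cuts [90, 135, 149, 158, 180, 221, 234]

All cut coordinates (distinct, sorted): [2, 14, 17, 45, 71, 90, 95, 107, 118, 135, 144, 149, 158, 166, 173, 180, 184, 200, 207, 211, 221, 234, 242]

Fragments:
  [0,2): 2 bp
  [2,14): 12 bp
  [14,17): 3 bp
  [17,45): 28 bp
  [45,71): 26 bp
  [71,90): 19 bp
  [90,95): 5 bp
  [95,107): 12 bp
  [107,118): 11 bp
  [118,135): 17 bp
  [135,144): 9 bp
  [144,149): 5 bp
  [149,158): 9 bp
  [158,166): 8 bp
  [166,173): 7 bp
  [173,180): 7 bp
  [180,184): 4 bp
  [184,200): 16 bp
  [200,207): 7 bp
  [207,211): 4 bp
  [211,221): 10 bp
  [221,234): 13 bp
  [234,242): 8 bp
  [242,246): 4 bp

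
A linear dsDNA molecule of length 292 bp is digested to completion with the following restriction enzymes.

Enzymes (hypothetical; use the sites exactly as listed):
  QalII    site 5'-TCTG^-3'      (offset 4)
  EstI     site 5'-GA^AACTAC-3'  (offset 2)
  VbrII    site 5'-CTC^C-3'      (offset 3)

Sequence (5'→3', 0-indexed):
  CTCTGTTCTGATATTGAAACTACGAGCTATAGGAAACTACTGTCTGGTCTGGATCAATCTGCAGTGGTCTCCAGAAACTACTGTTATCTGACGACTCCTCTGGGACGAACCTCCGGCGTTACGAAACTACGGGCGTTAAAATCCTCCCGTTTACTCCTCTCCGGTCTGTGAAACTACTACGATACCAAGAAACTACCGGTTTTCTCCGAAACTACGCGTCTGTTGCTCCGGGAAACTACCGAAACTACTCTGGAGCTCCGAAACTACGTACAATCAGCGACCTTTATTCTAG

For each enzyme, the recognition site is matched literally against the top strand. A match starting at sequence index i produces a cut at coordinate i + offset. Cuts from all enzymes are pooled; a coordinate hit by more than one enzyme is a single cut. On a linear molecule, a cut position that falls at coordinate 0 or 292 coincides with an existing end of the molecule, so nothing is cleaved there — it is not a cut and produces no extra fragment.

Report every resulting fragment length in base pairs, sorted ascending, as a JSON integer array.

[3,3,3,4,5,5,5,5,5,5,6,6,7,7,7,9,10,10,10,10,11,11,12,13,15,16,17,19,22,31]

Scan for sites:
  QalII (TCTG, off=4): starts [1, 6, 42, 47, 57, 86, 98, 164, 218, 248] → cuts [5, 10, 46, 51, 61, 90, 102, 168, 222, 252]
  EstI (GAAACTAC, off=2): starts [15, 32, 73, 122, 169, 188, 207, 231, 240, 259] → cuts [17, 34, 75, 124, 171, 190, 209, 233, 242, 261]
  VbrII (CTCC, off=3): starts [68, 94, 110, 143, 153, 158, 203, 225, 255] → cuts [71, 97, 113, 146, 156, 161, 206, 228, 258]

Pooled cuts: [5, 10, 17, 34, 46, 51, 61, 71, 75, 90, 97, 102, 113, 124, 146, 156, 161, 168, 171, 190, 206, 209, 222, 228, 233, 242, 252, 258, 261]

Fragment lengths:
  [0,5): 5 bp
  [5,10): 5 bp
  [10,17): 7 bp
  [17,34): 17 bp
  [34,46): 12 bp
  [46,51): 5 bp
  [51,61): 10 bp
  [61,71): 10 bp
  [71,75): 4 bp
  [75,90): 15 bp
  [90,97): 7 bp
  [97,102): 5 bp
  [102,113): 11 bp
  [113,124): 11 bp
  [124,146): 22 bp
  [146,156): 10 bp
  [156,161): 5 bp
  [161,168): 7 bp
  [168,171): 3 bp
  [171,190): 19 bp
  [190,206): 16 bp
  [206,209): 3 bp
  [209,222): 13 bp
  [222,228): 6 bp
  [228,233): 5 bp
  [233,242): 9 bp
  [242,252): 10 bp
  [252,258): 6 bp
  [258,261): 3 bp
  [261,292): 31 bp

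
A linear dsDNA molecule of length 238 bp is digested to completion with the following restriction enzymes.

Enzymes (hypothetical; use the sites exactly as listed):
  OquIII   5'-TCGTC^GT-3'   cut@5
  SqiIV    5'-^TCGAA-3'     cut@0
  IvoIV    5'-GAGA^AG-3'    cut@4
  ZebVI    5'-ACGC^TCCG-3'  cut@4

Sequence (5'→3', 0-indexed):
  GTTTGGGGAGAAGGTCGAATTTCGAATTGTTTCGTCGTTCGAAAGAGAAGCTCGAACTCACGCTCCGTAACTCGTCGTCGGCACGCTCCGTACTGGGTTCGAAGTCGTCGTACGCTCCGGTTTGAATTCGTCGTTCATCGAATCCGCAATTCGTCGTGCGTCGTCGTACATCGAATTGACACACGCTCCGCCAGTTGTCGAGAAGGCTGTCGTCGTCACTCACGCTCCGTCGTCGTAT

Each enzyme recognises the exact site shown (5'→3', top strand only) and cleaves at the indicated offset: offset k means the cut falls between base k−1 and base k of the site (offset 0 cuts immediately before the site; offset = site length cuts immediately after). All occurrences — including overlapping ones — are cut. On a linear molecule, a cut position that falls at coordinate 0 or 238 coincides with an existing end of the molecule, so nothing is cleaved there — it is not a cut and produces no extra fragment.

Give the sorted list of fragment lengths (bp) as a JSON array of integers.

[2,3,3,4,5,5,6,7,9,10,10,10,11,11,11,11,12,12,13,15,16,17,17,18]

Scan for sites:
  OquIII (TCGTCGT, off=5): starts [31, 71, 104, 127, 150, 160, 209, 229] → cuts [36, 76, 109, 132, 155, 165, 214, 234]
  SqiIV (TCGAA, off=0): starts [14, 21, 38, 51, 98, 137, 170] → cuts [14, 21, 38, 51, 98, 137, 170]
  IvoIV (GAGAAG, off=4): starts [7, 44, 199] → cuts [11, 48, 203]
  ZebVI (ACGCTCCG, off=4): starts [59, 82, 111, 182, 221] → cuts [63, 86, 115, 186, 225]

All cut coordinates (distinct, sorted): [11, 14, 21, 36, 38, 48, 51, 63, 76, 86, 98, 109, 115, 132, 137, 155, 165, 170, 186, 203, 214, 225, 234]

Fragments:
  [0,11): 11 bp
  [11,14): 3 bp
  [14,21): 7 bp
  [21,36): 15 bp
  [36,38): 2 bp
  [38,48): 10 bp
  [48,51): 3 bp
  [51,63): 12 bp
  [63,76): 13 bp
  [76,86): 10 bp
  [86,98): 12 bp
  [98,109): 11 bp
  [109,115): 6 bp
  [115,132): 17 bp
  [132,137): 5 bp
  [137,155): 18 bp
  [155,165): 10 bp
  [165,170): 5 bp
  [170,186): 16 bp
  [186,203): 17 bp
  [203,214): 11 bp
  [214,225): 11 bp
  [225,234): 9 bp
  [234,238): 4 bp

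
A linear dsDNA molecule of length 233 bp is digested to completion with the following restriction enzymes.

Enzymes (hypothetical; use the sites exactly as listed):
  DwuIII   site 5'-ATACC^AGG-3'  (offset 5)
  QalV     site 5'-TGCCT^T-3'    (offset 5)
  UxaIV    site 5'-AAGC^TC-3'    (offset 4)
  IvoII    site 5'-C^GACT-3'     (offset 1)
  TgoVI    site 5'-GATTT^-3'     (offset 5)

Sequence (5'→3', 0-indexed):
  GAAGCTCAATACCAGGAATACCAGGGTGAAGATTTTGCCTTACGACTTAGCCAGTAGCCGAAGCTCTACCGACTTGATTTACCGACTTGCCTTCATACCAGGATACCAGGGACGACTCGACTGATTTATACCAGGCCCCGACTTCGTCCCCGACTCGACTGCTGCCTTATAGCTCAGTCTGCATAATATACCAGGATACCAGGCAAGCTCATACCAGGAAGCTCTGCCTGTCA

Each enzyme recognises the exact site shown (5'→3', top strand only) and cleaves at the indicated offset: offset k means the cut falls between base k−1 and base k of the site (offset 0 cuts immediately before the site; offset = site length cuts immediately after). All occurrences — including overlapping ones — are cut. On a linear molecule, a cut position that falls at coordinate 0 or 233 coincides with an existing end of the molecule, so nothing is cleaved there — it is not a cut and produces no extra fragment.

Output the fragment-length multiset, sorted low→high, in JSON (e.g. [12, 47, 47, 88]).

Site scan:
  DwuIII (ATACCAGG, off=5): starts [8, 17, 94, 102, 127, 187, 195, 210] → cuts [13, 22, 99, 107, 132, 192, 200, 215]
  QalV (TGCCTT, off=5): starts [35, 87, 162] → cuts [40, 92, 167]
  UxaIV (AAGCTC, off=4): starts [1, 60, 204, 218] → cuts [5, 64, 208, 222]
  IvoII (CGACT, off=1): starts [42, 69, 82, 112, 117, 138, 150, 155] → cuts [43, 70, 83, 113, 118, 139, 151, 156]
  TgoVI (GATTT, off=5): starts [30, 75, 122] → cuts [35, 80, 127]

All cut coordinates (distinct, sorted): [5, 13, 22, 35, 40, 43, 64, 70, 80, 83, 92, 99, 107, 113, 118, 127, 132, 139, 151, 156, 167, 192, 200, 208, 215, 222]

Fragment lengths:
  [0,5): 5 bp
  [5,13): 8 bp
  [13,22): 9 bp
  [22,35): 13 bp
  [35,40): 5 bp
  [40,43): 3 bp
  [43,64): 21 bp
  [64,70): 6 bp
  [70,80): 10 bp
  [80,83): 3 bp
  [83,92): 9 bp
  [92,99): 7 bp
  [99,107): 8 bp
  [107,113): 6 bp
  [113,118): 5 bp
  [118,127): 9 bp
  [127,132): 5 bp
  [132,139): 7 bp
  [139,151): 12 bp
  [151,156): 5 bp
  [156,167): 11 bp
  [167,192): 25 bp
  [192,200): 8 bp
  [200,208): 8 bp
  [208,215): 7 bp
  [215,222): 7 bp
  [222,233): 11 bp

[3,3,5,5,5,5,5,6,6,7,7,7,7,8,8,8,8,9,9,9,10,11,11,12,13,21,25]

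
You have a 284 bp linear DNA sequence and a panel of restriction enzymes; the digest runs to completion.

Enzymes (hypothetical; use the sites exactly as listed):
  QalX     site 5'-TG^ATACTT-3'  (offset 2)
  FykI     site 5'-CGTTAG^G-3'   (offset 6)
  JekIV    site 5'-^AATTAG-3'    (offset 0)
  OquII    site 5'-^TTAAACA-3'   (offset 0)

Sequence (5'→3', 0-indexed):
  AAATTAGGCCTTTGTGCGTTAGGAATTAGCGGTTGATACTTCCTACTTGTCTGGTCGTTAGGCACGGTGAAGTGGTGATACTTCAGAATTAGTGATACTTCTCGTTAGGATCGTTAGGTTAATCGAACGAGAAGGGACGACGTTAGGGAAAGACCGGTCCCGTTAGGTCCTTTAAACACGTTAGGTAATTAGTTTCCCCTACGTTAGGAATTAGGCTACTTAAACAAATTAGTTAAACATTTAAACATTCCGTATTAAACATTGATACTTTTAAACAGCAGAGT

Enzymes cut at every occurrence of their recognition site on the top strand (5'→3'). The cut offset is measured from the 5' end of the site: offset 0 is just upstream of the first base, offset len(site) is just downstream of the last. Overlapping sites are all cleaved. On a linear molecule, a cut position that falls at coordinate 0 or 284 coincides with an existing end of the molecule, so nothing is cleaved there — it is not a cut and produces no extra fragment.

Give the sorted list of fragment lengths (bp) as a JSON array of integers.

[1,1,1,2,5,6,6,7,8,8,9,9,10,11,12,13,14,14,14,16,20,21,21,26,29]

Site scan:
  QalX (TGATACTT, off=2): starts [33, 75, 92, 262] → cuts [35, 77, 94, 264]
  FykI (CGTTAGG, off=6): starts [16, 55, 102, 111, 140, 160, 178, 201] → cuts [22, 61, 108, 117, 146, 166, 184, 207]
  JekIV (AATTAG, off=0): starts [1, 23, 86, 186, 208, 226] → cuts [1, 23, 86, 186, 208, 226]
  OquII (TTAAACA, off=0): starts [171, 219, 232, 240, 254, 270] → cuts [171, 219, 232, 240, 254, 270]

Pooled cuts: [1, 22, 23, 35, 61, 77, 86, 94, 108, 117, 146, 166, 171, 184, 186, 207, 208, 219, 226, 232, 240, 254, 264, 270]

Fragments:
  [0,1): 1 bp
  [1,22): 21 bp
  [22,23): 1 bp
  [23,35): 12 bp
  [35,61): 26 bp
  [61,77): 16 bp
  [77,86): 9 bp
  [86,94): 8 bp
  [94,108): 14 bp
  [108,117): 9 bp
  [117,146): 29 bp
  [146,166): 20 bp
  [166,171): 5 bp
  [171,184): 13 bp
  [184,186): 2 bp
  [186,207): 21 bp
  [207,208): 1 bp
  [208,219): 11 bp
  [219,226): 7 bp
  [226,232): 6 bp
  [232,240): 8 bp
  [240,254): 14 bp
  [254,264): 10 bp
  [264,270): 6 bp
  [270,284): 14 bp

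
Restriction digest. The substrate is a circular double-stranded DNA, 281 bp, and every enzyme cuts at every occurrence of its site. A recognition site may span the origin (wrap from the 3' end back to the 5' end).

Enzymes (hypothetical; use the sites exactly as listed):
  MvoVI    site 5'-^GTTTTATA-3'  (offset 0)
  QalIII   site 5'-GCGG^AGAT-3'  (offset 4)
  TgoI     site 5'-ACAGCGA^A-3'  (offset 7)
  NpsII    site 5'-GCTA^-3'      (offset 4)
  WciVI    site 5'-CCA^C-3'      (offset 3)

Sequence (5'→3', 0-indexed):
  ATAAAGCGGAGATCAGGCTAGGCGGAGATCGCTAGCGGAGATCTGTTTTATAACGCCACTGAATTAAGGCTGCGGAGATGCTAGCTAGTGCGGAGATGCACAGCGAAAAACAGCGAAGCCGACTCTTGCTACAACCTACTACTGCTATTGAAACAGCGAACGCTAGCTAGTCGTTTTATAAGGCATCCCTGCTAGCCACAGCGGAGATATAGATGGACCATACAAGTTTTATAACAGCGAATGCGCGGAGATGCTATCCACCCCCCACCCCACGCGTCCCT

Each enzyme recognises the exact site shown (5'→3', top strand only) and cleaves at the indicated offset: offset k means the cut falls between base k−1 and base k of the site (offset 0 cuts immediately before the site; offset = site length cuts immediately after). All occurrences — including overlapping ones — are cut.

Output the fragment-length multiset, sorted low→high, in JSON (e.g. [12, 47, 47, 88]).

[3,4,4,4,4,4,5,5,6,6,6,6,7,8,8,8,9,10,11,12,13,14,15,15,16,17,18,21,22]

Scan for sites:
  MvoVI GTTTTATA/0: at [44, 172, 225] ⇒ [44, 172, 225]
  QalIII GCGGAGAT/4: at [5, 21, 34, 71, 89, 200, 244] ⇒ [9, 25, 38, 75, 93, 204, 248]
  TgoI ACAGCGAA/7: at [99, 109, 152, 233] ⇒ [106, 116, 159, 240]
  NpsII GCTA/4: at [16, 30, 79, 83, 127, 143, 161, 165, 190, 252] ⇒ [20, 34, 83, 87, 131, 147, 165, 169, 194, 256]
  WciVI CCAC/3: at [55, 195, 257, 264, 269] ⇒ [58, 198, 260, 267, 272]

Pooled cuts: [9, 20, 25, 34, 38, 44, 58, 75, 83, 87, 93, 106, 116, 131, 147, 159, 165, 169, 172, 194, 198, 204, 225, 240, 248, 256, 260, 267, 272]

Fragment lengths:
  9→20: 11 bp
  20→25: 5 bp
  25→34: 9 bp
  34→38: 4 bp
  38→44: 6 bp
  44→58: 14 bp
  58→75: 17 bp
  75→83: 8 bp
  83→87: 4 bp
  87→93: 6 bp
  93→106: 13 bp
  106→116: 10 bp
  116→131: 15 bp
  131→147: 16 bp
  147→159: 12 bp
  159→165: 6 bp
  165→169: 4 bp
  169→172: 3 bp
  172→194: 22 bp
  194→198: 4 bp
  198→204: 6 bp
  204→225: 21 bp
  225→240: 15 bp
  240→248: 8 bp
  248→256: 8 bp
  256→260: 4 bp
  260→267: 7 bp
  267→272: 5 bp
  272→9 (wrap): 281-272+9 = 18 bp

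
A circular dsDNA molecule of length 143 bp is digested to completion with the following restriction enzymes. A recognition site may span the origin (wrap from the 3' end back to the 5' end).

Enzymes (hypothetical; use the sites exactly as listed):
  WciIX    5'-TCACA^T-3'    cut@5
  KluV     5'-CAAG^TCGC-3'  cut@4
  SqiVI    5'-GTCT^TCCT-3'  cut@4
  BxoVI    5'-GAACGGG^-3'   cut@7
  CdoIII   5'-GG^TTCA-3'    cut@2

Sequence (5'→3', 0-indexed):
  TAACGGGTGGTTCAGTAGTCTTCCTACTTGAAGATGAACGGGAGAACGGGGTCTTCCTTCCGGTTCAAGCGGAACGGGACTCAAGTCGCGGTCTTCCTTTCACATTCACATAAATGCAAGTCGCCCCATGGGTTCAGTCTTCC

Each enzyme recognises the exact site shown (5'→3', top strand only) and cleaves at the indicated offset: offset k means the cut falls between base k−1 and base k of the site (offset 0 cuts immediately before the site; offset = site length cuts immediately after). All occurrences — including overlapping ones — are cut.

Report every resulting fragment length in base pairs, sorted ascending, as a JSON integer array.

[4,6,7,8,8,9,9,10,10,11,12,13,15,21]

Scan for sites:
  WciIX TCACAT/5: at [99, 105] ⇒ [104, 110]
  KluV CAAGTCGC/4: at [81, 116] ⇒ [85, 120]
  SqiVI GTCTTCCT/4: at [17, 50, 90, 136] ⇒ [21, 54, 94, 140]
  BxoVI GAACGGG/7: at [35, 43, 71] ⇒ [42, 50, 78]
  CdoIII GGTTCA/2: at [8, 61, 130] ⇒ [10, 63, 132]

All cut coordinates (distinct, sorted): [10, 21, 42, 50, 54, 63, 78, 85, 94, 104, 110, 120, 132, 140]

Fragment lengths:
  10→21: 11 bp
  21→42: 21 bp
  42→50: 8 bp
  50→54: 4 bp
  54→63: 9 bp
  63→78: 15 bp
  78→85: 7 bp
  85→94: 9 bp
  94→104: 10 bp
  104→110: 6 bp
  110→120: 10 bp
  120→132: 12 bp
  132→140: 8 bp
  140→10 (wrap): 143-140+10 = 13 bp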